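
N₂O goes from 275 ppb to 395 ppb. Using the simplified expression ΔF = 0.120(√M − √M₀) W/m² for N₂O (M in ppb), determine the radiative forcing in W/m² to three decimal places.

N₂O: 0.120 × (√395 − √275) = 0.120 × (19.8746 − 16.5831) = 0.120 × 3.2915 = 0.3950 W/m².

ΔF = 0.395 W/m²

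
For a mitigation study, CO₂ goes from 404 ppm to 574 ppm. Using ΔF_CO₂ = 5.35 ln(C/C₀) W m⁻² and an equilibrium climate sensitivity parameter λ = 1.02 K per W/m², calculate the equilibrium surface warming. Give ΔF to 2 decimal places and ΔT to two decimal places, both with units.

CO₂: 5.35 × ln(574/404) = 5.35 × ln(1.42079) = 5.35 × 0.35121 = 1.8790 W/m².
ΔT = λ ΔF = 1.02 × 1.88 = 1.9176 K.

ΔF = 1.88 W/m²; ΔT = 1.92 K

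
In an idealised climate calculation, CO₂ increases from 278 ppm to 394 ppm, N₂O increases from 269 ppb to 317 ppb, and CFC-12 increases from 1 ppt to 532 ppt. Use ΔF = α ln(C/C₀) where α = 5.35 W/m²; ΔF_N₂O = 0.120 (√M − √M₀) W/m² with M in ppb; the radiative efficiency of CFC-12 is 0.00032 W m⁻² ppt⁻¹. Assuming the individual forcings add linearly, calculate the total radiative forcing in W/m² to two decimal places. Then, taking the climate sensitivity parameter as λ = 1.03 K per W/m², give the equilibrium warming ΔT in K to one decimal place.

CO₂: 5.35 × ln(394/278) = 5.35 × ln(1.41727) = 5.35 × 0.34873 = 1.8657 W/m².
N₂O: 0.120 × (√317 − √269) = 0.120 × (17.8045 − 16.4012) = 0.120 × 1.4033 = 0.1684 W/m².
CFC-12: ΔF = 0.00032 × (532 − 1) = 0.00032 × 531 = 0.1699 W/m².
Total ΔF = 1.8657 + 0.1684 + 0.1699 = 2.2040 W/m².
ΔT = λ ΔF = 1.03 × 2.20 = 2.2660 K.

ΔF = 2.20 W/m²; ΔT = 2.3 K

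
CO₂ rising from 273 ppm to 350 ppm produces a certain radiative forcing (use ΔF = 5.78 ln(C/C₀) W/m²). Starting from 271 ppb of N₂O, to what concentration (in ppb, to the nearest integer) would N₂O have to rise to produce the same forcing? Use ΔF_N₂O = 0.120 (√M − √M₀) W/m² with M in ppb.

CO₂ forcing: 5.78 × ln(350/273) = 5.78 × 0.248461 = 1.43610 W/m².
Set 0.120(√M − √271) = 1.43610: √M = 1.43610/0.120 + √271 = 11.9675 + 16.4621 = 28.4296.
M = (28.4296)² = 808.24 ppb.

M ≈ 808 ppb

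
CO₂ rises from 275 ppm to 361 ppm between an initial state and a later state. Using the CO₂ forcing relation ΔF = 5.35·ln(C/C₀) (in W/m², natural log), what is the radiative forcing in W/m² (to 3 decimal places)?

CO₂: 5.35 × ln(361/275) = 5.35 × ln(1.31273) = 5.35 × 0.27211 = 1.4558 W/m².

ΔF = 1.456 W/m²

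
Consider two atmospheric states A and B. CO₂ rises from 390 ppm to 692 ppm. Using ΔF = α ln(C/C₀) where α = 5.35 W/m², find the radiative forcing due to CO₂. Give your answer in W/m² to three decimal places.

ΔF = 3.068 W/m²

CO₂: 5.35 × ln(692/390) = 5.35 × ln(1.77436) = 5.35 × 0.57344 = 3.0679 W/m².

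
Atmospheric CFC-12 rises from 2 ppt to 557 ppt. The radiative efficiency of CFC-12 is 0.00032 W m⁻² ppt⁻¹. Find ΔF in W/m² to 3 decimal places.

ΔF = 0.178 W/m²

CFC-12: ΔF = 0.00032 × (557 − 2) = 0.00032 × 555 = 0.1776 W/m².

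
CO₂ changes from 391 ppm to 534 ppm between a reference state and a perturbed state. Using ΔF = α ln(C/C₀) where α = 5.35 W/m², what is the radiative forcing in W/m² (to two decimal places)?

CO₂: 5.35 × ln(534/391) = 5.35 × ln(1.36573) = 5.35 × 0.31169 = 1.6675 W/m².

ΔF = 1.67 W/m²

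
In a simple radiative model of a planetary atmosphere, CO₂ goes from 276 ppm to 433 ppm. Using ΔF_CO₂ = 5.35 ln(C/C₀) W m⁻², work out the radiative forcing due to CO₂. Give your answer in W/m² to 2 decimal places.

ΔF = 2.41 W/m²

CO₂: 5.35 × ln(433/276) = 5.35 × ln(1.56884) = 5.35 × 0.45034 = 2.4093 W/m².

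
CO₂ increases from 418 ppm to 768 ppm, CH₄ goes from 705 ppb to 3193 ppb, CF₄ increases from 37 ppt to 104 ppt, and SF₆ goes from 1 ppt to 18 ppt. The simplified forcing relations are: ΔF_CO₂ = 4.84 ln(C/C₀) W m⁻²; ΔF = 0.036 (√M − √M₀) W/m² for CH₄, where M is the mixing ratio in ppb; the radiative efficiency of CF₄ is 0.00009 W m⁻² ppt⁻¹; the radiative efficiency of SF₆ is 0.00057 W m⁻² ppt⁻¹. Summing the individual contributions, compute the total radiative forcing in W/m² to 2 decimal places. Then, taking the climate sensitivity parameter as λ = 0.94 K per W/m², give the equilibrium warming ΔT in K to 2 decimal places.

ΔF = 4.04 W/m²; ΔT = 3.80 K

CO₂: 4.84 × ln(768/418) = 4.84 × ln(1.83732) = 4.84 × 0.60831 = 2.9442 W/m².
CH₄: 0.036 × (√3193 − √705) = 0.036 × (56.5066 − 26.5518) = 0.036 × 29.9548 = 1.0784 W/m².
CF₄: ΔF = 0.00009 × (104 − 37) = 0.00009 × 67 = 0.0060 W/m².
SF₆: ΔF = 0.00057 × (18 − 1) = 0.00057 × 17 = 0.0097 W/m².
Total ΔF = 2.9442 + 1.0784 + 0.0060 + 0.0097 = 4.0383 W/m².
ΔT = λ ΔF = 0.94 × 4.04 = 3.7976 K.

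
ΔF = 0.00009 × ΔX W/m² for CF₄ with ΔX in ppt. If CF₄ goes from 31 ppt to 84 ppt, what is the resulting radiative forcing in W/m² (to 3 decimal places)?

ΔF = 0.005 W/m²

CF₄: ΔF = 0.00009 × (84 − 31) = 0.00009 × 53 = 0.0048 W/m².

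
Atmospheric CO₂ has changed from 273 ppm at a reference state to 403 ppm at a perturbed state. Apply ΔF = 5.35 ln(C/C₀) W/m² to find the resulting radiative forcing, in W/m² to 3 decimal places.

CO₂ absorption bands are partially saturated, so forcing scales with the logarithm of the concentration ratio.
CO₂: 5.35 × ln(403/273) = 5.35 × ln(1.47619) = 5.35 × 0.38946 = 2.0836 W/m².

ΔF = 2.084 W/m²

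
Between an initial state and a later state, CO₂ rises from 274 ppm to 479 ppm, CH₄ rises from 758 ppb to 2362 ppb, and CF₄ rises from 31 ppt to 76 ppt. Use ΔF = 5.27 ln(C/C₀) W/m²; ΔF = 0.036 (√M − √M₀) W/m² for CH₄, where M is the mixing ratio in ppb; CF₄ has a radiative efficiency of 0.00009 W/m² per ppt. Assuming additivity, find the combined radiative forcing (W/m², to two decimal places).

CO₂: 5.27 × ln(479/274) = 5.27 × ln(1.74818) = 5.27 × 0.55858 = 2.9437 W/m².
CH₄: 0.036 × (√2362 − √758) = 0.036 × (48.6004 − 27.5318) = 0.036 × 21.0686 = 0.7585 W/m².
CF₄: ΔF = 0.00009 × (76 − 31) = 0.00009 × 45 = 0.0041 W/m².
Total ΔF = 2.9437 + 0.7585 + 0.0041 = 3.7063 W/m².

ΔF = 3.71 W/m²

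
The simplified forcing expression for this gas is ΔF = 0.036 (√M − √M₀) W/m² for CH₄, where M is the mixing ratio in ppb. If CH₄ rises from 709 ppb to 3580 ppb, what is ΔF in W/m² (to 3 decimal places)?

CH₄: 0.036 × (√3580 − √709) = 0.036 × (59.8331 − 26.6271) = 0.036 × 33.2060 = 1.1954 W/m².

ΔF = 1.195 W/m²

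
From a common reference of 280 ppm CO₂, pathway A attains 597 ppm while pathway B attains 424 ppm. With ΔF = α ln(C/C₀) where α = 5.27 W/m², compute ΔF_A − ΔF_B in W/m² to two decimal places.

ΔF_A = 5.27 ln(597/280) = 5.27 × 0.75713 = 3.9901 W/m².
ΔF_B = 5.27 ln(424/280) = 5.27 × 0.41494 = 2.1867 W/m².
Difference: 3.9901 − 2.1867 = 1.8034 W/m².

ΔF_A − ΔF_B = 1.80 W/m²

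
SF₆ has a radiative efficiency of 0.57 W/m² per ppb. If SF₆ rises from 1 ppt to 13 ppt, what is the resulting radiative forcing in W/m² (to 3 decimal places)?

SF₆: Δ = 13 − 1 = 12 ppt = 0.012 ppb; ΔF = 0.57 × 0.012 = 0.0068 W/m².

ΔF = 0.007 W/m²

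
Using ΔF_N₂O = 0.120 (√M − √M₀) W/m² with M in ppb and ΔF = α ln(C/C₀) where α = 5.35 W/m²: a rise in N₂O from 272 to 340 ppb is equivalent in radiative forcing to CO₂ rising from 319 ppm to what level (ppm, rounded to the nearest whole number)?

C ≈ 333 ppm

N₂O forcing: 0.120 × (√340 − √272) = 0.120 × (18.4391 − 16.4924) = 0.120 × 1.9467 = 0.23360 W/m².
Set 5.35 ln(C/319) = 0.23360: ln(C/319) = 0.23360/5.35 = 0.04366, so C = 319 × e^0.04366 = 319 × 1.04463 = 333.24 ppm.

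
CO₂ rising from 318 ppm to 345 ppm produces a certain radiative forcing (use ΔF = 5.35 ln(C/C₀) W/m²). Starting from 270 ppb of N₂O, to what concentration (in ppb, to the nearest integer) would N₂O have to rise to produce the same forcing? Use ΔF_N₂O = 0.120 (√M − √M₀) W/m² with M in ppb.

CO₂ forcing: 5.35 × ln(345/318) = 5.35 × 0.081493 = 0.43599 W/m².
Set 0.120(√M − √270) = 0.43599: √M = 0.43599/0.120 + √270 = 3.6333 + 16.4317 = 20.0650.
M = (20.0650)² = 402.60 ppb.

M ≈ 403 ppb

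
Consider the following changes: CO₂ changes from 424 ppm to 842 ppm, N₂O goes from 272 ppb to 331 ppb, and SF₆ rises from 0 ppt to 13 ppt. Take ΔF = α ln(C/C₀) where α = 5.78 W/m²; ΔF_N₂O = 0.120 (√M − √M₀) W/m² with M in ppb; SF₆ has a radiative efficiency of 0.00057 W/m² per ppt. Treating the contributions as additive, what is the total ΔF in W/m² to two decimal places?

ΔF = 4.18 W/m²

CO₂: 5.78 × ln(842/424) = 5.78 × ln(1.98585) = 5.78 × 0.68605 = 3.9654 W/m².
N₂O: 0.120 × (√331 − √272) = 0.120 × (18.1934 − 16.4924) = 0.120 × 1.7010 = 0.2041 W/m².
SF₆: ΔF = 0.00057 × (13 − 0) = 0.00057 × 13 = 0.0074 W/m².
Total ΔF = 3.9654 + 0.2041 + 0.0074 = 4.1769 W/m².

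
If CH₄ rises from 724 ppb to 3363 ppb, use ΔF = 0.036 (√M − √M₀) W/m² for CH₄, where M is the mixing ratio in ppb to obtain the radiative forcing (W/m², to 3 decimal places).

CH₄: 0.036 × (√3363 − √724) = 0.036 × (57.9914 − 26.9072) = 0.036 × 31.0842 = 1.1190 W/m².

ΔF = 1.119 W/m²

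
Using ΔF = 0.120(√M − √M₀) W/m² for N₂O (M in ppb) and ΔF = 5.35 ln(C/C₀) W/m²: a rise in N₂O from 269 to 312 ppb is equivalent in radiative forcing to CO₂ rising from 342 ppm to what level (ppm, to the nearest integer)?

N₂O forcing: 0.120 × (√312 − √269) = 0.120 × (17.6635 − 16.4012) = 0.120 × 1.2623 = 0.15148 W/m².
Set 5.35 ln(C/342) = 0.15148: ln(C/342) = 0.15148/5.35 = 0.02831, so C = 342 × e^0.02831 = 342 × 1.02871 = 351.82 ppm.

C ≈ 352 ppm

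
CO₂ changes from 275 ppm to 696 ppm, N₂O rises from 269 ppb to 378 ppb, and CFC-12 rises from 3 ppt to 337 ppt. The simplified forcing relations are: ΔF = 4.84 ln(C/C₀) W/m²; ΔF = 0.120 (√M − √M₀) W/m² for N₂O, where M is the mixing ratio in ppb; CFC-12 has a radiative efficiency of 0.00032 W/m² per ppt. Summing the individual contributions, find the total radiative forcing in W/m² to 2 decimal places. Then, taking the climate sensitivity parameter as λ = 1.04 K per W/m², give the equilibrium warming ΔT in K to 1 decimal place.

ΔF = 4.97 W/m²; ΔT = 5.2 K

CO₂: 4.84 × ln(696/275) = 4.84 × ln(2.53091) = 4.84 × 0.92858 = 4.4943 W/m².
N₂O: 0.120 × (√378 − √269) = 0.120 × (19.4422 − 16.4012) = 0.120 × 3.0410 = 0.3649 W/m².
CFC-12: ΔF = 0.00032 × (337 − 3) = 0.00032 × 334 = 0.1069 W/m².
Total ΔF = 4.4943 + 0.3649 + 0.1069 = 4.9661 W/m².
ΔT = λ ΔF = 1.04 × 4.97 = 5.1688 K.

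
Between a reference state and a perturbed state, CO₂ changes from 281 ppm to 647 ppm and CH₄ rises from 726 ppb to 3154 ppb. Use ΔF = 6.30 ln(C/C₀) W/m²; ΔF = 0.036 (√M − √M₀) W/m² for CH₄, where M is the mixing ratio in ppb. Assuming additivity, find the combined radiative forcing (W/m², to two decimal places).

ΔF = 6.31 W/m²

CO₂: 6.30 × ln(647/281) = 6.30 × ln(2.30249) = 6.30 × 0.83399 = 5.2541 W/m².
CH₄: 0.036 × (√3154 − √726) = 0.036 × (56.1605 − 26.9444) = 0.036 × 29.2161 = 1.0518 W/m².
Total ΔF = 5.2541 + 1.0518 = 6.3059 W/m².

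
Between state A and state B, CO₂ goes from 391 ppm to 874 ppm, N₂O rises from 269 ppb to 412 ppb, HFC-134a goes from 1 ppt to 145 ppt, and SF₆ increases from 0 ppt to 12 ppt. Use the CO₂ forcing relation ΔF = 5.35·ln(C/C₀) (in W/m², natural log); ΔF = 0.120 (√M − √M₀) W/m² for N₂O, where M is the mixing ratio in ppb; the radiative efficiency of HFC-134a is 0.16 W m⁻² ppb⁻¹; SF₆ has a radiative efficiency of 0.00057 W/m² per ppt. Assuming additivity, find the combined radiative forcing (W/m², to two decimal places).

ΔF = 4.80 W/m²

CO₂: 5.35 × ln(874/391) = 5.35 × ln(2.23529) = 5.35 × 0.80437 = 4.3034 W/m².
N₂O: 0.120 × (√412 − √269) = 0.120 × (20.2978 − 16.4012) = 0.120 × 3.8966 = 0.4676 W/m².
HFC-134a: Δ = 145 − 1 = 144 ppt = 0.144 ppb; ΔF = 0.16 × 0.144 = 0.0230 W/m².
SF₆: ΔF = 0.00057 × (12 − 0) = 0.00057 × 12 = 0.0068 W/m².
Total ΔF = 4.3034 + 0.4676 + 0.0230 + 0.0068 = 4.8008 W/m².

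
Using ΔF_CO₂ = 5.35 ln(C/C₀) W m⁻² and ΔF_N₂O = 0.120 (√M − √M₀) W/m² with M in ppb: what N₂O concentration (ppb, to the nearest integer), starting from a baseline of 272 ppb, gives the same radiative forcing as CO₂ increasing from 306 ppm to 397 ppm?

M ≈ 790 ppb

CO₂ forcing: 5.35 × ln(397/306) = 5.35 × 0.260351 = 1.39288 W/m².
Set 0.120(√M − √272) = 1.39288: √M = 1.39288/0.120 + √272 = 11.6073 + 16.4924 = 28.0997.
M = (28.0997)² = 789.59 ppb.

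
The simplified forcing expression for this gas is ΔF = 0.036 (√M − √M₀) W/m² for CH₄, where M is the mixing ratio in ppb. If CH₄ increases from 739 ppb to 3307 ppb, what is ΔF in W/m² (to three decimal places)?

ΔF = 1.092 W/m²

CH₄: 0.036 × (√3307 − √739) = 0.036 × (57.5065 − 27.1846) = 0.036 × 30.3219 = 1.0916 W/m².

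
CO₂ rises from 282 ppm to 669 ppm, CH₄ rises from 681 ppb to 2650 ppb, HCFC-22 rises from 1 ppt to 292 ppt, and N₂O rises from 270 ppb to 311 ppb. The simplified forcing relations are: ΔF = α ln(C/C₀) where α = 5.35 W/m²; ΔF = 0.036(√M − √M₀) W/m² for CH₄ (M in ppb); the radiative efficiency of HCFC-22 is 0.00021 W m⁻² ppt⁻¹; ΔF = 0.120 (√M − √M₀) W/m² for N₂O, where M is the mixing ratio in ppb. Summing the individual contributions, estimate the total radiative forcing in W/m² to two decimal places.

ΔF = 5.74 W/m²

CO₂: 5.35 × ln(669/282) = 5.35 × ln(2.37234) = 5.35 × 0.86388 = 4.6218 W/m².
CH₄: 0.036 × (√2650 − √681) = 0.036 × (51.4782 − 26.0960) = 0.036 × 25.3822 = 0.9138 W/m².
HCFC-22: ΔF = 0.00021 × (292 − 1) = 0.00021 × 291 = 0.0611 W/m².
N₂O: 0.120 × (√311 − √270) = 0.120 × (17.6352 − 16.4317) = 0.120 × 1.2035 = 0.1444 W/m².
Total ΔF = 4.6218 + 0.9138 + 0.0611 + 0.1444 = 5.7411 W/m².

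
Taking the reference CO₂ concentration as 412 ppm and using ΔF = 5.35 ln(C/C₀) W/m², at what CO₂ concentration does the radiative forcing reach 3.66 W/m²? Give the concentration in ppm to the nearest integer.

Set 5.35 ln(C/412) = 3.66, so ln(C/412) = 3.66/5.35 = 0.68411.
Then C/412 = e^0.68411 = 1.98201, giving C = 412 × 1.98201 = 816.59 ppm.

C ≈ 817 ppm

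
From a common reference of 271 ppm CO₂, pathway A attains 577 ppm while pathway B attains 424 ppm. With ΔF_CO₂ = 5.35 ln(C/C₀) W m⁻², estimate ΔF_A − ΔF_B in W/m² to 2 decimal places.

ΔF_A − ΔF_B = 1.65 W/m²

ΔF_A = 5.35 ln(577/271) = 5.35 × 0.75572 = 4.0431 W/m².
ΔF_B = 5.35 ln(424/271) = 5.35 × 0.44761 = 2.3947 W/m².
Difference: 4.0431 − 2.3947 = 1.6484 W/m².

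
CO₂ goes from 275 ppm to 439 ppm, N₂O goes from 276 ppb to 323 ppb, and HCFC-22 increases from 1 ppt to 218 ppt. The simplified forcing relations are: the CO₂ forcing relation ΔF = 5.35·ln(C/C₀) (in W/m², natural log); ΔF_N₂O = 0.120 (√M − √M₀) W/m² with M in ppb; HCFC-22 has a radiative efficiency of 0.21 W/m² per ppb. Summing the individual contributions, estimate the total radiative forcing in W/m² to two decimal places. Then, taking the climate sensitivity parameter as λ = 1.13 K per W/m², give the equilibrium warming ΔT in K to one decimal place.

ΔF = 2.71 W/m²; ΔT = 3.1 K

CO₂: 5.35 × ln(439/275) = 5.35 × ln(1.59636) = 5.35 × 0.46773 = 2.5024 W/m².
N₂O: 0.120 × (√323 − √276) = 0.120 × (17.9722 − 16.6132) = 0.120 × 1.3590 = 0.1631 W/m².
HCFC-22: Δ = 218 − 1 = 217 ppt = 0.217 ppb; ΔF = 0.21 × 0.217 = 0.0456 W/m².
Total ΔF = 2.5024 + 0.1631 + 0.0456 = 2.7111 W/m².
ΔT = λ ΔF = 1.13 × 2.71 = 3.0623 K.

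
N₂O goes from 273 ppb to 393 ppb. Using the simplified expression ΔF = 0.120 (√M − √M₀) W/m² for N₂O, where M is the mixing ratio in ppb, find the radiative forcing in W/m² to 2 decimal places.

N₂O: 0.120 × (√393 − √273) = 0.120 × (19.8242 − 16.5227) = 0.120 × 3.3015 = 0.3962 W/m².

ΔF = 0.40 W/m²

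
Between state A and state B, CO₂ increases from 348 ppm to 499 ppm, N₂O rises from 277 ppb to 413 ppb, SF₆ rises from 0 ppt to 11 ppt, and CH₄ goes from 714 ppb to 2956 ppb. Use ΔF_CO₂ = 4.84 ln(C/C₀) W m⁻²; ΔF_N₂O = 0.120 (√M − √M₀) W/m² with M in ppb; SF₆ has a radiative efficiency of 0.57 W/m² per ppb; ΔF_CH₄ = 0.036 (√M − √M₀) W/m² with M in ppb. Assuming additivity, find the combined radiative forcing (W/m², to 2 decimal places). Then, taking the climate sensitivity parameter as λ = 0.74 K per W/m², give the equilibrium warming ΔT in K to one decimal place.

ΔF = 3.19 W/m²; ΔT = 2.4 K

CO₂: 4.84 × ln(499/348) = 4.84 × ln(1.43391) = 4.84 × 0.36040 = 1.7443 W/m².
N₂O: 0.120 × (√413 − √277) = 0.120 × (20.3224 − 16.6433) = 0.120 × 3.6791 = 0.4415 W/m².
SF₆: Δ = 11 − 0 = 11 ppt = 0.011 ppb; ΔF = 0.57 × 0.011 = 0.0063 W/m².
CH₄: 0.036 × (√2956 − √714) = 0.036 × (54.3691 − 26.7208) = 0.036 × 27.6483 = 0.9953 W/m².
Total ΔF = 1.7443 + 0.4415 + 0.0063 + 0.9953 = 3.1874 W/m².
ΔT = λ ΔF = 0.74 × 3.19 = 2.3606 K.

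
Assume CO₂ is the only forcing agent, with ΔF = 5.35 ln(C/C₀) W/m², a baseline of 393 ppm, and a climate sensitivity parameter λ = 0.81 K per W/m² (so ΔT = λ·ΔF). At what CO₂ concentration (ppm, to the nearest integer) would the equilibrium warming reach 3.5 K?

C ≈ 881 ppm

Required forcing: ΔF = ΔT/λ = 3.5/0.81 = 4.3210 W/m².
Then ln(C/393) = ΔF/5.35 = 4.3210/5.35 = 0.80766.
So C = 393 × e^0.80766 = 393 × 2.24265 = 881.36 ppm.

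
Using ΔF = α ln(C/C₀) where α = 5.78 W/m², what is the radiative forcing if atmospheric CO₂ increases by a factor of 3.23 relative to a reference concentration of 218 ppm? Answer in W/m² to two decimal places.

ΔF = 5.78 × ln(3.23) = 5.78 × 1.17248 = 6.7769 W/m².

ΔF = 6.78 W/m²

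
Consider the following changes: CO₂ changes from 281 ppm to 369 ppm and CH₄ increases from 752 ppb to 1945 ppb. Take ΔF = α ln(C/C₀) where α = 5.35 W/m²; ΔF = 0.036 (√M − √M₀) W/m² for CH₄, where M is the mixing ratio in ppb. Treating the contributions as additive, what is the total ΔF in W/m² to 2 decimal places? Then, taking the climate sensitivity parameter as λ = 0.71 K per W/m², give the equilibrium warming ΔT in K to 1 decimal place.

CO₂: 5.35 × ln(369/281) = 5.35 × ln(1.31317) = 5.35 × 0.27244 = 1.4576 W/m².
CH₄: 0.036 × (√1945 − √752) = 0.036 × (44.1022 − 27.4226) = 0.036 × 16.6796 = 0.6005 W/m².
Total ΔF = 1.4576 + 0.6005 = 2.0581 W/m².
ΔT = λ ΔF = 0.71 × 2.06 = 1.4626 K.

ΔF = 2.06 W/m²; ΔT = 1.5 K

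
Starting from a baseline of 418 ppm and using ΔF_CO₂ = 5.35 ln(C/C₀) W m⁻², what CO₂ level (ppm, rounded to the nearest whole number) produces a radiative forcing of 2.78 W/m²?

C ≈ 703 ppm

Set 5.35 ln(C/418) = 2.78, so ln(C/418) = 2.78/5.35 = 0.51963.
Then C/418 = e^0.51963 = 1.68141, giving C = 418 × 1.68141 = 702.83 ppm.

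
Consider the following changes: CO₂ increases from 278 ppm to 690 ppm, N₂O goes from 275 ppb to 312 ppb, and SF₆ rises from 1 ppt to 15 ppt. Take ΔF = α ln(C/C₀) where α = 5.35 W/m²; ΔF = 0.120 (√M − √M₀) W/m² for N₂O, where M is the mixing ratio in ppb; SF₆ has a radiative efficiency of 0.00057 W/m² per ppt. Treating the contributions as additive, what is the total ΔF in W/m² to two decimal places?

CO₂: 5.35 × ln(690/278) = 5.35 × ln(2.48201) = 5.35 × 0.90907 = 4.8635 W/m².
N₂O: 0.120 × (√312 − √275) = 0.120 × (17.6635 − 16.5831) = 0.120 × 1.0804 = 0.1296 W/m².
SF₆: ΔF = 0.00057 × (15 − 1) = 0.00057 × 14 = 0.0080 W/m².
Total ΔF = 4.8635 + 0.1296 + 0.0080 = 5.0011 W/m².

ΔF = 5.00 W/m²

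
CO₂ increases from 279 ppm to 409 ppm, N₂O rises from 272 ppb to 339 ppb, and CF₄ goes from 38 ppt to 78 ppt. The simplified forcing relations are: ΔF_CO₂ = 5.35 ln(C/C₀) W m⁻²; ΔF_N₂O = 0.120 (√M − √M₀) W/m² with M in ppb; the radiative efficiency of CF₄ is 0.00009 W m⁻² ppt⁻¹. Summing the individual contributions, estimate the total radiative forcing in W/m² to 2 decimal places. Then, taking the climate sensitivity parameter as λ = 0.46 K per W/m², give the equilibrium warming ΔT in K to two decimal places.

ΔF = 2.28 W/m²; ΔT = 1.05 K

CO₂: 5.35 × ln(409/279) = 5.35 × ln(1.46595) = 5.35 × 0.38250 = 2.0464 W/m².
N₂O: 0.120 × (√339 − √272) = 0.120 × (18.4120 − 16.4924) = 0.120 × 1.9196 = 0.2304 W/m².
CF₄: ΔF = 0.00009 × (78 − 38) = 0.00009 × 40 = 0.0036 W/m².
Total ΔF = 2.0464 + 0.2304 + 0.0036 = 2.2804 W/m².
ΔT = λ ΔF = 0.46 × 2.28 = 1.0488 K.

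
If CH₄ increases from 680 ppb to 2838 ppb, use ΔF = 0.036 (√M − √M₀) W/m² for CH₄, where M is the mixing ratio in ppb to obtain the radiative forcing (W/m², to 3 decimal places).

ΔF = 0.979 W/m²

CH₄: 0.036 × (√2838 − √680) = 0.036 × (53.2729 − 26.0768) = 0.036 × 27.1961 = 0.9791 W/m².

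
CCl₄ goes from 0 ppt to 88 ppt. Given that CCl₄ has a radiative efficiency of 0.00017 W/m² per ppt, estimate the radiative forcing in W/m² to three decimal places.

CCl₄: ΔF = 0.00017 × (88 − 0) = 0.00017 × 88 = 0.0150 W/m².

ΔF = 0.015 W/m²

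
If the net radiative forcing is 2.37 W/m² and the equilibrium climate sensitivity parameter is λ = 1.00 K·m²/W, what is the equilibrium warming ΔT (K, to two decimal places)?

ΔT = λ ΔF = 1.00 × 2.37 = 2.3700 K.

ΔT = 2.37 K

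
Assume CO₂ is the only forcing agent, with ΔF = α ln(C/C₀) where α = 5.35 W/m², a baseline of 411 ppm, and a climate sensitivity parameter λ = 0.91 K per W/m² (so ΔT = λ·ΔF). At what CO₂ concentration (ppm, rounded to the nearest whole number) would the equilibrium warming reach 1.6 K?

C ≈ 571 ppm

Required forcing: ΔF = ΔT/λ = 1.6/0.91 = 1.7582 W/m².
Then ln(C/411) = ΔF/5.35 = 1.7582/5.35 = 0.32864.
So C = 411 × e^0.32864 = 411 × 1.38908 = 570.91 ppm.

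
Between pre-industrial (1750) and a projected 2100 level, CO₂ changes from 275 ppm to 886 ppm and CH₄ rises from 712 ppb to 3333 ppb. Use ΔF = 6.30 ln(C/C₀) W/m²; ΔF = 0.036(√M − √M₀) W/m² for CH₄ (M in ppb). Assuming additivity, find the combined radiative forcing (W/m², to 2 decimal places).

CO₂: 6.30 × ln(886/275) = 6.30 × ln(3.22182) = 6.30 × 1.16995 = 7.3707 W/m².
CH₄: 0.036 × (√3333 − √712) = 0.036 × (57.7321 − 26.6833) = 0.036 × 31.0488 = 1.1178 W/m².
Total ΔF = 7.3707 + 1.1178 = 8.4885 W/m².

ΔF = 8.49 W/m²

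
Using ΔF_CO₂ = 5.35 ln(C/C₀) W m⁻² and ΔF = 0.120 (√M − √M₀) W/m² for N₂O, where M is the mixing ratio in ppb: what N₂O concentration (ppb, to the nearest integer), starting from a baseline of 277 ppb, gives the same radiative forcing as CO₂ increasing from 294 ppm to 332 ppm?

M ≈ 487 ppb

CO₂ forcing: 5.35 × ln(332/294) = 5.35 × 0.121555 = 0.65032 W/m².
Set 0.120(√M − √277) = 0.65032: √M = 0.65032/0.120 + √277 = 5.4193 + 16.6433 = 22.0626.
M = (22.0626)² = 486.76 ppb.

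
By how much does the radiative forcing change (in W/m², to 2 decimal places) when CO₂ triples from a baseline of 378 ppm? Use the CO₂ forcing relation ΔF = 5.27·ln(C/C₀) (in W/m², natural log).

ΔF = 5.79 W/m²

Because the forcing depends only on the ratio C/C₀, the initial concentration does not enter.
ΔF = 5.27 × ln(3) = 5.27 × 1.09861 = 5.7897 W/m².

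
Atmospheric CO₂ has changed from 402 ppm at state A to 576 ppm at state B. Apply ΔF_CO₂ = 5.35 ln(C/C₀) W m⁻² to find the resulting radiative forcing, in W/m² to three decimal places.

ΔF = 1.924 W/m²

CO₂: 5.35 × ln(576/402) = 5.35 × ln(1.43284) = 5.35 × 0.35966 = 1.9242 W/m².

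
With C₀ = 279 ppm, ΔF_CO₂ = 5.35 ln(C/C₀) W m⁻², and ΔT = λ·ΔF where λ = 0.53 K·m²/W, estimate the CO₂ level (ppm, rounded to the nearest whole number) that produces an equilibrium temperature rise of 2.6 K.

C ≈ 698 ppm

Required forcing: ΔF = ΔT/λ = 2.6/0.53 = 4.9057 W/m².
Then ln(C/279) = ΔF/5.35 = 4.9057/5.35 = 0.91695.
So C = 279 × e^0.91695 = 279 × 2.50165 = 697.96 ppm.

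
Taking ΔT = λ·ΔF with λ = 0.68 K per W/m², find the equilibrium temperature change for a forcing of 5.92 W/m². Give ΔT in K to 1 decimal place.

ΔT = 4.0 K

ΔT = λ ΔF = 0.68 × 5.92 = 4.0256 K.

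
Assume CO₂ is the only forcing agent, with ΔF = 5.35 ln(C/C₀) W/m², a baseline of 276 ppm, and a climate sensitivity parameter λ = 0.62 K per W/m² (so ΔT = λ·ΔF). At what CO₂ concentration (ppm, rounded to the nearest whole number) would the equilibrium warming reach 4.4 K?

C ≈ 1040 ppm

Required forcing: ΔF = ΔT/λ = 4.4/0.62 = 7.0968 W/m².
Then ln(C/276) = ΔF/5.35 = 7.0968/5.35 = 1.32650.
So C = 276 × e^1.32650 = 276 × 3.76783 = 1039.92 ppm.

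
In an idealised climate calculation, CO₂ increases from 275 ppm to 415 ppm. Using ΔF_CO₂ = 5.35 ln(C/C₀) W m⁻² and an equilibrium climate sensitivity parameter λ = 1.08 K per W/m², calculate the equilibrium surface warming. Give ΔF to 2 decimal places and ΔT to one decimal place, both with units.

ΔF = 2.20 W/m²; ΔT = 2.4 K

CO₂: 5.35 × ln(415/275) = 5.35 × ln(1.50909) = 5.35 × 0.41151 = 2.2016 W/m².
ΔT = λ ΔF = 1.08 × 2.20 = 2.3760 K.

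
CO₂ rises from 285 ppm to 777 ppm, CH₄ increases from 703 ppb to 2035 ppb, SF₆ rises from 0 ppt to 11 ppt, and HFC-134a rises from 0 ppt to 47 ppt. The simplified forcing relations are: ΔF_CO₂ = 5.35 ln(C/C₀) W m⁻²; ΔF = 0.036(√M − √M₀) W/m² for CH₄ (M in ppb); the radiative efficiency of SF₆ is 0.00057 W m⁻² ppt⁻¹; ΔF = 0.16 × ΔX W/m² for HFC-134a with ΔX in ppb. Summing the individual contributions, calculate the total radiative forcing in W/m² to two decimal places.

ΔF = 6.05 W/m²

CO₂: 5.35 × ln(777/285) = 5.35 × ln(2.72632) = 5.35 × 1.00295 = 5.3658 W/m².
CH₄: 0.036 × (√2035 − √703) = 0.036 × (45.1110 − 26.5141) = 0.036 × 18.5969 = 0.6695 W/m².
SF₆: ΔF = 0.00057 × (11 − 0) = 0.00057 × 11 = 0.0063 W/m².
HFC-134a: Δ = 47 − 0 = 47 ppt = 0.047 ppb; ΔF = 0.16 × 0.047 = 0.0075 W/m².
Total ΔF = 5.3658 + 0.6695 + 0.0063 + 0.0075 = 6.0491 W/m².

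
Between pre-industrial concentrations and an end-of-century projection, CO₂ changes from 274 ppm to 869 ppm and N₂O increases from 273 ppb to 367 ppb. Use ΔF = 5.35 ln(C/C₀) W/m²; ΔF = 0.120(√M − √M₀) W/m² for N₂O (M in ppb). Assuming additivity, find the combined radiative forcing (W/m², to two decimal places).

ΔF = 6.49 W/m²

CO₂: 5.35 × ln(869/274) = 5.35 × ln(3.17153) = 5.35 × 1.15421 = 6.1750 W/m².
N₂O: 0.120 × (√367 − √273) = 0.120 × (19.1572 − 16.5227) = 0.120 × 2.6345 = 0.3161 W/m².
Total ΔF = 6.1750 + 0.3161 = 6.4911 W/m².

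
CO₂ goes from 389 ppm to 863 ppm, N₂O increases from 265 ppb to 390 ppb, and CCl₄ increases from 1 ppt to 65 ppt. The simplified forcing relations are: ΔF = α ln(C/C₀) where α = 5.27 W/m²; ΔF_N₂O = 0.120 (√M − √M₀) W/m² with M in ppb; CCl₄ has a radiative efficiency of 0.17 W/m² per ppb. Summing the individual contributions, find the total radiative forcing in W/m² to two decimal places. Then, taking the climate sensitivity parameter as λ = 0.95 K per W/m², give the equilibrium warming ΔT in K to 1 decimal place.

CO₂: 5.27 × ln(863/389) = 5.27 × ln(2.21851) = 5.27 × 0.79684 = 4.1993 W/m².
N₂O: 0.120 × (√390 − √265) = 0.120 × (19.7484 − 16.2788) = 0.120 × 3.4696 = 0.4164 W/m².
CCl₄: Δ = 65 − 1 = 64 ppt = 0.064 ppb; ΔF = 0.17 × 0.064 = 0.0109 W/m².
Total ΔF = 4.1993 + 0.4164 + 0.0109 = 4.6266 W/m².
ΔT = λ ΔF = 0.95 × 4.63 = 4.3985 K.

ΔF = 4.63 W/m²; ΔT = 4.4 K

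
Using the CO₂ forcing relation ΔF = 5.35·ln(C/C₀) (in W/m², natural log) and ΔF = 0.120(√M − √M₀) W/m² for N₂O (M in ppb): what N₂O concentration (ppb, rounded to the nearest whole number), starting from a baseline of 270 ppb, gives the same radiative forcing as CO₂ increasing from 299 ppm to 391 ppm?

M ≈ 806 ppb

CO₂ forcing: 5.35 × ln(391/299) = 5.35 × 0.268264 = 1.43521 W/m².
Set 0.120(√M − √270) = 1.43521: √M = 1.43521/0.120 + √270 = 11.9601 + 16.4317 = 28.3918.
M = (28.3918)² = 806.09 ppb.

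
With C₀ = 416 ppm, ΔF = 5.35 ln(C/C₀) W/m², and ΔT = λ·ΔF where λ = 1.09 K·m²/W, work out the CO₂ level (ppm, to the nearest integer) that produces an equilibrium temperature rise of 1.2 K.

Required forcing: ΔF = ΔT/λ = 1.2/1.09 = 1.1009 W/m².
Then ln(C/416) = ΔF/5.35 = 1.1009/5.35 = 0.20578.
So C = 416 × e^0.20578 = 416 × 1.22848 = 511.05 ppm.

C ≈ 511 ppm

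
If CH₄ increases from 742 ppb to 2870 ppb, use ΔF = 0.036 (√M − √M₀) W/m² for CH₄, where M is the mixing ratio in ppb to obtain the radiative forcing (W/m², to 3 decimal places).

ΔF = 0.948 W/m²

CH₄: 0.036 × (√2870 − √742) = 0.036 × (53.5724 − 27.2397) = 0.036 × 26.3327 = 0.9480 W/m².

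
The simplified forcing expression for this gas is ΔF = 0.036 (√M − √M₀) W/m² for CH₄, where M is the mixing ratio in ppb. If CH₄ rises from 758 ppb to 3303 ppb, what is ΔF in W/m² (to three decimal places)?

CH₄: 0.036 × (√3303 − √758) = 0.036 × (57.4717 − 27.5318) = 0.036 × 29.9399 = 1.0778 W/m².

ΔF = 1.078 W/m²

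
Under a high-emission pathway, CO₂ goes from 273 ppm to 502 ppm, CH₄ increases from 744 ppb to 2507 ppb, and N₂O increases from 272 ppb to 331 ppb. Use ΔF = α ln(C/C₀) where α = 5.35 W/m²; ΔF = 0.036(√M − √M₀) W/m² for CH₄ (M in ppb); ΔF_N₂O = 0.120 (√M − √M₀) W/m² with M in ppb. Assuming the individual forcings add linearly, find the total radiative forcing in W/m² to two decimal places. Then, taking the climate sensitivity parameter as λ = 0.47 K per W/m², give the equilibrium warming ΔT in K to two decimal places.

ΔF = 4.28 W/m²; ΔT = 2.01 K

CO₂: 5.35 × ln(502/273) = 5.35 × ln(1.83883) = 5.35 × 0.60913 = 3.2588 W/m².
CH₄: 0.036 × (√2507 − √744) = 0.036 × (50.0700 − 27.2764) = 0.036 × 22.7936 = 0.8206 W/m².
N₂O: 0.120 × (√331 − √272) = 0.120 × (18.1934 − 16.4924) = 0.120 × 1.7010 = 0.2041 W/m².
Total ΔF = 3.2588 + 0.8206 + 0.2041 = 4.2835 W/m².
ΔT = λ ΔF = 0.47 × 4.28 = 2.0116 K.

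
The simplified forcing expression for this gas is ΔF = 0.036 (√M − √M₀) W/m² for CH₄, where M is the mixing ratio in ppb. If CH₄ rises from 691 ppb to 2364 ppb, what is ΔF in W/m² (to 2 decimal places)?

CH₄: 0.036 × (√2364 − √691) = 0.036 × (48.6210 − 26.2869) = 0.036 × 22.3341 = 0.8040 W/m².

ΔF = 0.80 W/m²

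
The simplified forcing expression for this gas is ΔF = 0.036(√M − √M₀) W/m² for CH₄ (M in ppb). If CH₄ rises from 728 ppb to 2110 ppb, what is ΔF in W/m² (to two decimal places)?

ΔF = 0.68 W/m²

CH₄: 0.036 × (√2110 − √728) = 0.036 × (45.9347 − 26.9815) = 0.036 × 18.9532 = 0.6823 W/m².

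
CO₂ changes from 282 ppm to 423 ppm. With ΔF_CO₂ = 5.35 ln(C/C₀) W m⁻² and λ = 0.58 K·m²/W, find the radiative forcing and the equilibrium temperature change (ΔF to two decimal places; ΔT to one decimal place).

ΔF = 2.17 W/m²; ΔT = 1.3 K

CO₂: 5.35 × ln(423/282) = 5.35 × ln(1.50000) = 5.35 × 0.40547 = 2.1693 W/m².
ΔT = λ ΔF = 0.58 × 2.17 = 1.2586 K.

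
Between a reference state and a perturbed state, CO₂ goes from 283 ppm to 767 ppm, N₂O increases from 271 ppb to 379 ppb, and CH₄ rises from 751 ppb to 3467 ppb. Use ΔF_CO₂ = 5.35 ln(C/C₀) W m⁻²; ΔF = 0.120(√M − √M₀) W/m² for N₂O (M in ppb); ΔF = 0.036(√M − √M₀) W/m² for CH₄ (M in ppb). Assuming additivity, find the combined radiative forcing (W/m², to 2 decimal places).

ΔF = 6.83 W/m²

CO₂: 5.35 × ln(767/283) = 5.35 × ln(2.71025) = 5.35 × 0.99704 = 5.3342 W/m².
N₂O: 0.120 × (√379 − √271) = 0.120 × (19.4679 − 16.4621) = 0.120 × 3.0058 = 0.3607 W/m².
CH₄: 0.036 × (√3467 − √751) = 0.036 × (58.8812 − 27.4044) = 0.036 × 31.4768 = 1.1332 W/m².
Total ΔF = 5.3342 + 0.3607 + 1.1332 = 6.8281 W/m².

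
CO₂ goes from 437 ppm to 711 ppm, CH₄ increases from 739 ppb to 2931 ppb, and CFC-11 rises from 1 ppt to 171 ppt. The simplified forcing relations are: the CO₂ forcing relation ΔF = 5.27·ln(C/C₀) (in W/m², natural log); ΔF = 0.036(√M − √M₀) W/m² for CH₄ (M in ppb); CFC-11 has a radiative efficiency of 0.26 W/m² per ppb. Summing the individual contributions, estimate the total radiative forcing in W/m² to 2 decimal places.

ΔF = 3.58 W/m²

CO₂: 5.27 × ln(711/437) = 5.27 × ln(1.62700) = 5.27 × 0.48674 = 2.5651 W/m².
CH₄: 0.036 × (√2931 − √739) = 0.036 × (54.1387 − 27.1846) = 0.036 × 26.9541 = 0.9703 W/m².
CFC-11: Δ = 171 − 1 = 170 ppt = 0.170 ppb; ΔF = 0.26 × 0.170 = 0.0442 W/m².
Total ΔF = 2.5651 + 0.9703 + 0.0442 = 3.5796 W/m².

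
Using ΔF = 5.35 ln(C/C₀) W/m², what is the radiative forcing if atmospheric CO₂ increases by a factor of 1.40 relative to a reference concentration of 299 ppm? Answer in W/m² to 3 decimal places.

ΔF = 1.800 W/m²

ΔF = 5.35 × ln(1.40) = 5.35 × 0.33647 = 1.8001 W/m².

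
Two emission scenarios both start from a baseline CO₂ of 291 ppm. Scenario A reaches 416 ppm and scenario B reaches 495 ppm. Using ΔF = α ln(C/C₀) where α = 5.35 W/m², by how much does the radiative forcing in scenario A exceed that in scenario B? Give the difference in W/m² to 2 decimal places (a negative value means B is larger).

ΔF_A = 5.35 ln(416/291) = 5.35 × 0.35736 = 1.9119 W/m².
ΔF_B = 5.35 ln(495/291) = 5.35 × 0.53123 = 2.8421 W/m².
Difference: 1.9119 − 2.8421 = -0.9302 W/m².
(Equivalently, ΔF_A − ΔF_B = 5.35 ln(416/495) = 5.35 × -0.17387 = -0.9302 W/m².)

ΔF_A − ΔF_B = -0.93 W/m²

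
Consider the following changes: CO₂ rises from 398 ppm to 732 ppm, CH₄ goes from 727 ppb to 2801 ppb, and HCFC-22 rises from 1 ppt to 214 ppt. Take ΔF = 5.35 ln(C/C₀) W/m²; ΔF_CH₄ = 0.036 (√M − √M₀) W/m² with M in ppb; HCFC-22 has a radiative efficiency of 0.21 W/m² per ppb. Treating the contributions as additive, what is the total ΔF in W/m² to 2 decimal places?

CO₂: 5.35 × ln(732/398) = 5.35 × ln(1.83920) = 5.35 × 0.60933 = 3.2599 W/m².
CH₄: 0.036 × (√2801 − √727) = 0.036 × (52.9245 − 26.9629) = 0.036 × 25.9616 = 0.9346 W/m².
HCFC-22: Δ = 214 − 1 = 213 ppt = 0.213 ppb; ΔF = 0.21 × 0.213 = 0.0447 W/m².
Total ΔF = 3.2599 + 0.9346 + 0.0447 = 4.2392 W/m².

ΔF = 4.24 W/m²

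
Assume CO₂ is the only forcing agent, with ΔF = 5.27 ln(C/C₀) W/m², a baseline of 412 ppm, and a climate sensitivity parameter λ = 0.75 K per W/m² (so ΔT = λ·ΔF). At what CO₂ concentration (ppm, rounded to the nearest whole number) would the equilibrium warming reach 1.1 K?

Required forcing: ΔF = ΔT/λ = 1.1/0.75 = 1.4667 W/m².
Then ln(C/412) = ΔF/5.27 = 1.4667/5.27 = 0.27831.
So C = 412 × e^0.27831 = 412 × 1.32090 = 544.21 ppm.

C ≈ 544 ppm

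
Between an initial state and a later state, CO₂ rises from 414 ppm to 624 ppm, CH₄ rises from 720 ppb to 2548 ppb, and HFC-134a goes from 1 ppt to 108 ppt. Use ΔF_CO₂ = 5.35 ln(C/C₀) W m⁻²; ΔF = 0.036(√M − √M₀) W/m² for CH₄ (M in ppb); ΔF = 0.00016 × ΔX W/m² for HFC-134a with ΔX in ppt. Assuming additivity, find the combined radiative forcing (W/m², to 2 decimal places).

ΔF = 3.06 W/m²

CO₂: 5.35 × ln(624/414) = 5.35 × ln(1.50725) = 5.35 × 0.41029 = 2.1951 W/m².
CH₄: 0.036 × (√2548 − √720) = 0.036 × (50.4777 − 26.8328) = 0.036 × 23.6449 = 0.8512 W/m².
HFC-134a: ΔF = 0.00016 × (108 − 1) = 0.00016 × 107 = 0.0171 W/m².
Total ΔF = 2.1951 + 0.8512 + 0.0171 = 3.0634 W/m².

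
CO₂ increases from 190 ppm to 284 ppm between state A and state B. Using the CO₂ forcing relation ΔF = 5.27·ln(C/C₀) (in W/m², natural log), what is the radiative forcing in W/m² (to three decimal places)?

CO₂ absorption bands are partially saturated, so forcing scales with the logarithm of the concentration ratio.
CO₂: 5.27 × ln(284/190) = 5.27 × ln(1.49474) = 5.27 × 0.40195 = 2.1183 W/m².

ΔF = 2.118 W/m²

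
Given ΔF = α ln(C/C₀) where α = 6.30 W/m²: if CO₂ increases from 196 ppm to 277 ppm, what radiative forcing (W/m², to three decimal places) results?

ΔF = 2.179 W/m²

CO₂: 6.30 × ln(277/196) = 6.30 × ln(1.41327) = 6.30 × 0.34591 = 2.1792 W/m².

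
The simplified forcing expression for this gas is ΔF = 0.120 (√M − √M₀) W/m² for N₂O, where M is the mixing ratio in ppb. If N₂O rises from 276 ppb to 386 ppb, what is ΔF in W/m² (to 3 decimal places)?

N₂O: 0.120 × (√386 − √276) = 0.120 × (19.6469 − 16.6132) = 0.120 × 3.0337 = 0.3640 W/m².

ΔF = 0.364 W/m²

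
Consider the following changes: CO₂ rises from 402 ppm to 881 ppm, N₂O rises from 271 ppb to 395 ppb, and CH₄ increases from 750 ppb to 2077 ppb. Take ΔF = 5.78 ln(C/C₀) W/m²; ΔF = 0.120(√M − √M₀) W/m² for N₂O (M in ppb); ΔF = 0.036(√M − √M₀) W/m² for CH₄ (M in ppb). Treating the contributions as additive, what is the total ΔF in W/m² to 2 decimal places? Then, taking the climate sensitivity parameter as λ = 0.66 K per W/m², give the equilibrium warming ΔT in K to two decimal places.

ΔF = 5.60 W/m²; ΔT = 3.70 K

CO₂: 5.78 × ln(881/402) = 5.78 × ln(2.19154) = 5.78 × 0.78460 = 4.5350 W/m².
N₂O: 0.120 × (√395 − √271) = 0.120 × (19.8746 − 16.4621) = 0.120 × 3.4125 = 0.4095 W/m².
CH₄: 0.036 × (√2077 − √750) = 0.036 × (45.5741 − 27.3861) = 0.036 × 18.1880 = 0.6548 W/m².
Total ΔF = 4.5350 + 0.4095 + 0.6548 = 5.5993 W/m².
ΔT = λ ΔF = 0.66 × 5.60 = 3.6960 K.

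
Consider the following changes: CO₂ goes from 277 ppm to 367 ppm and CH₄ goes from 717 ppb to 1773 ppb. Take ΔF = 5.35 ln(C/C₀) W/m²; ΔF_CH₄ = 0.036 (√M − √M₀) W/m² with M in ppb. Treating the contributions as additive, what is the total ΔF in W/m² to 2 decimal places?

CO₂: 5.35 × ln(367/277) = 5.35 × ln(1.32491) = 5.35 × 0.28134 = 1.5052 W/m².
CH₄: 0.036 × (√1773 − √717) = 0.036 × (42.1070 − 26.7769) = 0.036 × 15.3301 = 0.5519 W/m².
Total ΔF = 1.5052 + 0.5519 = 2.0571 W/m².

ΔF = 2.06 W/m²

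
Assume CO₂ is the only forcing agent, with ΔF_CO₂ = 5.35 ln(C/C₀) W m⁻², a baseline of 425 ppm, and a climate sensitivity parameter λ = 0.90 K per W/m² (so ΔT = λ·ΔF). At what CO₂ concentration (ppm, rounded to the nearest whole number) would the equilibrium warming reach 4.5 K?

Required forcing: ΔF = ΔT/λ = 4.5/0.90 = 5.0000 W/m².
Then ln(C/425) = ΔF/5.35 = 5.0000/5.35 = 0.93458.
So C = 425 × e^0.93458 = 425 × 2.54614 = 1082.11 ppm.

C ≈ 1082 ppm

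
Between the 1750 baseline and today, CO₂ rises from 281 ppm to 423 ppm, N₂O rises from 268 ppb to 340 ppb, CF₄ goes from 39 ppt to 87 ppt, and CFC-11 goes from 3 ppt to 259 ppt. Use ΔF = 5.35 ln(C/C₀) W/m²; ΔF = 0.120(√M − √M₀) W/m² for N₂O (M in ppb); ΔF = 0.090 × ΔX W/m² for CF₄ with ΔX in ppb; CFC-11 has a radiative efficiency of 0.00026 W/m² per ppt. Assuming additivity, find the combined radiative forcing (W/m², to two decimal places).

ΔF = 2.51 W/m²

CO₂: 5.35 × ln(423/281) = 5.35 × ln(1.50534) = 5.35 × 0.40902 = 2.1883 W/m².
N₂O: 0.120 × (√340 − √268) = 0.120 × (18.4391 − 16.3707) = 0.120 × 2.0684 = 0.2482 W/m².
CF₄: Δ = 87 − 39 = 48 ppt = 0.048 ppb; ΔF = 0.090 × 0.048 = 0.0043 W/m².
CFC-11: ΔF = 0.00026 × (259 − 3) = 0.00026 × 256 = 0.0666 W/m².
Total ΔF = 2.1883 + 0.2482 + 0.0043 + 0.0666 = 2.5074 W/m².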